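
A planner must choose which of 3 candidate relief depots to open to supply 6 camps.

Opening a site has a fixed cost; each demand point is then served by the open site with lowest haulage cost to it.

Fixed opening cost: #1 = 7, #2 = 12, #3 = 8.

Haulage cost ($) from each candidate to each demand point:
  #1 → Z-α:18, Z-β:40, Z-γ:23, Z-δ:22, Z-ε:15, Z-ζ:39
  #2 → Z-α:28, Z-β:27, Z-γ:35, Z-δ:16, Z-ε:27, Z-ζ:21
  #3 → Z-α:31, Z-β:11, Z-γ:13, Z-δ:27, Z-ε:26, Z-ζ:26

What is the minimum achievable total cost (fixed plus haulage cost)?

120

Open {#1, #3}: assign each demand point to its cheapest open site.
  Z-α→#1 18, Z-β→#3 11, Z-γ→#3 13, Z-δ→#1 22, Z-ε→#1 15, Z-ζ→#3 26
  haulage cost 105, fixed 15 → total 120.
Compare {#1, #2, #3}: haulage cost 94 + fixed 27 = 121.
Compare {#2, #3}: haulage cost 115 + fixed 20 = 135.
Compare {#1, #2}: haulage cost 120 + fixed 19 = 139.
All other subsets cost ≥ 121. Minimum total cost: 120.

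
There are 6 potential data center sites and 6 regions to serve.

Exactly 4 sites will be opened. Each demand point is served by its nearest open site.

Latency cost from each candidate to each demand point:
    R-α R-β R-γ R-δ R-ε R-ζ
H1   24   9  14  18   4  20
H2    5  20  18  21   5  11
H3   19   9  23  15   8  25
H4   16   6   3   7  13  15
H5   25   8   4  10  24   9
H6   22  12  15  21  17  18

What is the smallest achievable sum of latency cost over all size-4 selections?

Open {H1, H2, H4, H5}.
  R-α→H2 5, R-β→H4 6, R-γ→H4 3, R-δ→H4 7, R-ε→H1 4, R-ζ→H5 9  ⇒ total 34.
Compare {H2, H3, H4, H5}: total 35.
Compare {H2, H4, H5, H6}: total 35.
No size-4 selection does better; minimum is 34.

34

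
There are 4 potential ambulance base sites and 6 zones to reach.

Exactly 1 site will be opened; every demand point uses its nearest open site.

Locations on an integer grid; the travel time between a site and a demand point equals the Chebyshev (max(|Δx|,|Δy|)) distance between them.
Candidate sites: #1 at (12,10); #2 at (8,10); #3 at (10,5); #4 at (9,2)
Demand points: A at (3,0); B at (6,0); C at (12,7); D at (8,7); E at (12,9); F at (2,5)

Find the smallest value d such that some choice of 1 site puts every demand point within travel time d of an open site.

Open {#4}.
  Farthest demand point is E at travel time 7 (to #4); all others are ≤ 7.
With {#3} the worst case is 8.
With {#1} the worst case is 10.
No size-1 selection achieves below 7.

7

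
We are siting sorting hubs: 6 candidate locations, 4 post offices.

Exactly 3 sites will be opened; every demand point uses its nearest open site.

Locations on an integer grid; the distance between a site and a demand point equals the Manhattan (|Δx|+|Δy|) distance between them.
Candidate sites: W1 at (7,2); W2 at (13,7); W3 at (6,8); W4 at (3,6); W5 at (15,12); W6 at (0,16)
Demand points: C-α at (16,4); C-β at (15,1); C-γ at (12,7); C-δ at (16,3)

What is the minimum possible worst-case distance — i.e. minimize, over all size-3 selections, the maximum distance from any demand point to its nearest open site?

Open {W1, W2, W3}.
  Farthest demand point is C-β at distance 8 (to W2); all others are ≤ 8.
With {W1, W2, W4} the worst case is 8.
With {W1, W2, W5} the worst case is 8.
No size-3 selection achieves below 8.

8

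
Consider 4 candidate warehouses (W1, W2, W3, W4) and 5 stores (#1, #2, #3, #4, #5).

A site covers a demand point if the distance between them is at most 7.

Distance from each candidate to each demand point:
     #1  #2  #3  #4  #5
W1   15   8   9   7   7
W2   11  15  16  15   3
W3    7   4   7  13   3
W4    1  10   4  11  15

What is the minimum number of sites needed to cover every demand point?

Coverage sets (demand points within 7 of each site):
  W1: {#4, #5}
  W2: {#5}
  W3: {#1, #2, #3, #5}
  W4: {#1, #3}
No single site covers all 5 demand points.
But {W1, W3} covers everything, so the minimum is 2.

2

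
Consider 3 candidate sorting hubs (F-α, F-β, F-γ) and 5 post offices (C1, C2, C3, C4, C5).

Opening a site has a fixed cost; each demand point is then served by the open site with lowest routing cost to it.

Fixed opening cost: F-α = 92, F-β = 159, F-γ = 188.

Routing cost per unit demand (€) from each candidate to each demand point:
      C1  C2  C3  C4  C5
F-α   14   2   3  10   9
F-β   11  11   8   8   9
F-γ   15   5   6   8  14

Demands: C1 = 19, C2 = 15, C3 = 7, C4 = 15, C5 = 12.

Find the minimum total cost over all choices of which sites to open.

Open {F-α}: assign each demand point to its cheapest open site.
  C1→F-α 19×14=266, C2→F-α 15×2=30, C3→F-α 7×3=21, C4→F-α 15×10=150, C5→F-α 12×9=108
  routing cost 575, fixed 92 → total 667.
Compare {F-α, F-β}: routing cost 488 + fixed 251 = 739.
Compare {F-β}: routing cost 658 + fixed 159 = 817.
Compare {F-α, F-γ}: routing cost 545 + fixed 280 = 825.
All other subsets cost ≥ 739. Minimum total cost: 667.

667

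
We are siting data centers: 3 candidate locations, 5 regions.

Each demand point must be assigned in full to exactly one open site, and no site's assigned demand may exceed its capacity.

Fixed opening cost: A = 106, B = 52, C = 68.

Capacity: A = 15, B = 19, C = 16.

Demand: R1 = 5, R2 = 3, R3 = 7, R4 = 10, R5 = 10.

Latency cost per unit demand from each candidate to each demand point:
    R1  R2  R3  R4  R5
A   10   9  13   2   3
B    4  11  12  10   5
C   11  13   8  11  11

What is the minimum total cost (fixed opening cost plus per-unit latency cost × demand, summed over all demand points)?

Open {A, B, C}; cheapest assignment that respects the capacities:
  A (cap 15, load 13): R2, R4 — cost 3×9 + 10×2 = 47
  B (cap 19, load 15): R1, R5 — cost 5×4 + 10×5 = 70
  C (cap 16, load 7): R3 — cost 7×8 = 56
  Shipping 173, fixed 226 → total 399.
  Any other capacity-feasible assignment to {A, B, C} ships for at least 173.
Total demand is 35; every other set of sites either has combined capacity below 35 or cannot fit the demands without splitting one across sites, so {A, B, C} is the only feasible choice of open sites. Minimum: 399.

399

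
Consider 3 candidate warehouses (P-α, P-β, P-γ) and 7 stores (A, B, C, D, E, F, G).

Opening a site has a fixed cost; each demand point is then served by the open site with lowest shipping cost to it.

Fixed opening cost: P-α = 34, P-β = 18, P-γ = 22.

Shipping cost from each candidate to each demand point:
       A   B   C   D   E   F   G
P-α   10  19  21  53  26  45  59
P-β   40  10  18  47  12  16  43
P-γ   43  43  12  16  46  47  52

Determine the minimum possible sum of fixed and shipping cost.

189

Open {P-β, P-γ}: assign each demand point to its cheapest open site.
  A→P-β 40, B→P-β 10, C→P-γ 12, D→P-γ 16, E→P-β 12, F→P-β 16, G→P-β 43
  shipping cost 149, fixed 40 → total 189.
Compare {P-α, P-β, P-γ}: shipping cost 119 + fixed 74 = 193.
Compare {P-β}: shipping cost 186 + fixed 18 = 204.
Compare {P-α, P-β}: shipping cost 156 + fixed 52 = 208.
All other subsets cost ≥ 193. Minimum total cost: 189.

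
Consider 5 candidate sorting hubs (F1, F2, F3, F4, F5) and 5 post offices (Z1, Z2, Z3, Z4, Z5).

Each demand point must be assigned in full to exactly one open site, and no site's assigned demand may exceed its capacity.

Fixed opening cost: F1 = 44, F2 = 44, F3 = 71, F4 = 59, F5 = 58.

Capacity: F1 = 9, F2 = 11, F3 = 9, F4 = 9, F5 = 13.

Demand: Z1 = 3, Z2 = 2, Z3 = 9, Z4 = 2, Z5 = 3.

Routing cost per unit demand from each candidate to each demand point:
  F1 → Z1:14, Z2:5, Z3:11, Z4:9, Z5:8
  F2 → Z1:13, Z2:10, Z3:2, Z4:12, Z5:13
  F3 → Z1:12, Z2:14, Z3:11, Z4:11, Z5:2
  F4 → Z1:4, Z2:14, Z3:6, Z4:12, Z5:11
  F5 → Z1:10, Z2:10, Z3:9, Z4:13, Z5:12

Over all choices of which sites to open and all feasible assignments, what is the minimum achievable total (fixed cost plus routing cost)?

206

Open {F1, F2}; cheapest assignment that respects the capacities:
  F1 (cap 9, load 8): Z1, Z2, Z5 — cost 3×14 + 2×5 + 3×8 = 76
  F2 (cap 11, load 11): Z3, Z4 — cost 9×2 + 2×12 = 42
  Shipping 118, fixed 88 → total 206.
  Any other capacity-feasible assignment to {F1, F2} ships for at least 118.
Compare {F2, F4}: its best feasible assignment gives total 210.
Compare {F2, F3}: its best feasible assignment gives total 217.
Every other set of open sites that can feasibly serve all demand totals ≥ 210 even under its best assignment. Minimum: 206.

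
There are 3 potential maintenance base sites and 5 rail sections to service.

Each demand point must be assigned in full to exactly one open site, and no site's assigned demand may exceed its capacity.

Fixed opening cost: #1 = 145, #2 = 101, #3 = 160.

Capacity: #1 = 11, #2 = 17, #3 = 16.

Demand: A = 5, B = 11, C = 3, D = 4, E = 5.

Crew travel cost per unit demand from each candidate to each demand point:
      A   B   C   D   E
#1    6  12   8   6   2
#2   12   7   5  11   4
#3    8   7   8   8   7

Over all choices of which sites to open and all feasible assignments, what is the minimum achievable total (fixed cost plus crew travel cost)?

454

Open {#2, #3}; cheapest assignment that respects the capacities:
  #2 (cap 17, load 16): B, E — cost 11×7 + 5×4 = 97
  #3 (cap 16, load 12): A, C, D — cost 5×8 + 3×8 + 4×8 = 96
  Shipping 193, fixed 261 → total 454.
  Any other capacity-feasible assignment to {#2, #3} ships for at least 193.
Compare {#1, #2}: its best feasible assignment gives total 517.
Compare {#1, #2, #3}: its best feasible assignment gives total 570.
Every other set of open sites that can feasibly serve all demand totals ≥ 517 even under its best assignment. Minimum: 454.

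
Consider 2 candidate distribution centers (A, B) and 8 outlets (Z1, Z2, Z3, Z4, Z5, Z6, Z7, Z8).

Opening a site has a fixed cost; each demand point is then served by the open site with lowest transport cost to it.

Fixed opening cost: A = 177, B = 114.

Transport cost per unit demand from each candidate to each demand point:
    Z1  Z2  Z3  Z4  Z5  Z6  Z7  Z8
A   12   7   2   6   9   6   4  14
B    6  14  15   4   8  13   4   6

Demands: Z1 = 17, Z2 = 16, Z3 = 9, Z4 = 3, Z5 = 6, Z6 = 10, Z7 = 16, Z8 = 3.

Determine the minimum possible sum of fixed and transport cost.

Open {A, B}: assign each demand point to its cheapest open site.
  Z1→B 17×6=102, Z2→A 16×7=112, Z3→A 9×2=18, Z4→B 3×4=12, Z5→B 6×8=48, Z6→A 10×6=60, Z7→A 16×4=64, Z8→B 3×6=18
  transport cost 434, fixed 291 → total 725.
Compare {A}: transport cost 572 + fixed 177 = 749.
Compare {B}: transport cost 733 + fixed 114 = 847.

725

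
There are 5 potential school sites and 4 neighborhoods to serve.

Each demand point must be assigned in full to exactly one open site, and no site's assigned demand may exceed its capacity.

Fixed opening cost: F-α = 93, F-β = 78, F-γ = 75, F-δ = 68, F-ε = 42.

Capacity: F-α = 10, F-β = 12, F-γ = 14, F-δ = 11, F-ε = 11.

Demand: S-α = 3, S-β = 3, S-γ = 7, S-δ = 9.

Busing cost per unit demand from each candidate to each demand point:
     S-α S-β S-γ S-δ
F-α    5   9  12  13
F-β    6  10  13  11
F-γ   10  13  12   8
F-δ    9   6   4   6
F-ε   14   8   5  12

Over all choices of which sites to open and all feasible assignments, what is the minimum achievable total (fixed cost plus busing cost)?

Open {F-γ, F-ε}; cheapest assignment that respects the capacities:
  F-γ (cap 14, load 12): S-α, S-δ — cost 3×10 + 9×8 = 102
  F-ε (cap 11, load 10): S-β, S-γ — cost 3×8 + 7×5 = 59
  Shipping 161, fixed 117 → total 278.
  Any other capacity-feasible assignment to {F-γ, F-ε} ships for at least 161.
Compare {F-γ, F-δ}: its best feasible assignment gives total 291.
Compare {F-β, F-ε}: its best feasible assignment gives total 296.
Every other set of open sites that can feasibly serve all demand totals ≥ 291 even under its best assignment. Minimum: 278.

278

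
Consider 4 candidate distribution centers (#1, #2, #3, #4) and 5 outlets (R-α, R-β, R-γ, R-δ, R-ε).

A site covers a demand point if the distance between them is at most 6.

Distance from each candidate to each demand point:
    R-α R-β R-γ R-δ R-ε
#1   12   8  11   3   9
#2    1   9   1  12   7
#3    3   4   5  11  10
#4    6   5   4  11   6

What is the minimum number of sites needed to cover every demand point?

2

Coverage sets (demand points within 6 of each site):
  #1: {R-δ}
  #2: {R-α, R-γ}
  #3: {R-α, R-β, R-γ}
  #4: {R-α, R-β, R-γ, R-ε}
No single site covers all 5 demand points.
But {#1, #4} covers everything, so the minimum is 2.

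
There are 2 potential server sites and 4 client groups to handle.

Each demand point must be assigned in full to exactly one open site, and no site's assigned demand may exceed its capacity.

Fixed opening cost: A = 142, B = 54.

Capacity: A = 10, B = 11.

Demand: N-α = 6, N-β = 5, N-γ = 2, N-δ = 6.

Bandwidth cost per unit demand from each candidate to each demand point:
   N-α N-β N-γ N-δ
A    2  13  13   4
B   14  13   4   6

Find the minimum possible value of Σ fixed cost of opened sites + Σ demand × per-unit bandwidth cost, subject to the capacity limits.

Open {A, B}; cheapest assignment that respects the capacities:
  A (cap 10, load 8): N-α, N-γ — cost 6×2 + 2×13 = 38
  B (cap 11, load 11): N-β, N-δ — cost 5×13 + 6×6 = 101
  Shipping 139, fixed 196 → total 335.
  Any other capacity-feasible assignment to {A, B} ships for at least 139.
Total demand is 19 and no other set of sites has combined capacity ≥ 19, so {A, B} is the only feasible choice of open sites. Minimum: 335.

335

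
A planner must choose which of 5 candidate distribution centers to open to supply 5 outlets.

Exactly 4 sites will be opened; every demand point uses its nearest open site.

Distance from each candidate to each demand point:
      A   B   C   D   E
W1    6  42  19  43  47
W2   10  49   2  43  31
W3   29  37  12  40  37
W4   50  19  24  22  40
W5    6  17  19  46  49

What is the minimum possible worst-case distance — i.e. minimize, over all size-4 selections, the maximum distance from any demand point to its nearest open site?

Open {W1, W2, W3, W4}.
  Farthest demand point is E at distance 31 (to W2); all others are ≤ 31.
With {W1, W2, W4, W5} the worst case is 31.
With {W2, W3, W4, W5} the worst case is 31.
No size-4 selection achieves below 31.

31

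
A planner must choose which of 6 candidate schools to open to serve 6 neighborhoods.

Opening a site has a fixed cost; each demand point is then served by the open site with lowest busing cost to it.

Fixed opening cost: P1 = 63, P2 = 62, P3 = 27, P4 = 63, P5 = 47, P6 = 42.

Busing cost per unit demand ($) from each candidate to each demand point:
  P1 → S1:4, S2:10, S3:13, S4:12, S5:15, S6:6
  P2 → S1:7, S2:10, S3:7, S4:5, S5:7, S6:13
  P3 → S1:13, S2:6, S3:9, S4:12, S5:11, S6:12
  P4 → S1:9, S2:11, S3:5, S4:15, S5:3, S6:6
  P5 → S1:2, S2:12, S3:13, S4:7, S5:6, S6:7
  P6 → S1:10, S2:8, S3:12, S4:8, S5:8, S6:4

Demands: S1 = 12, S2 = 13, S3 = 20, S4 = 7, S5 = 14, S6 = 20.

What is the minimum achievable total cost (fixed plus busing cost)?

550

Open {P3, P4, P5}: assign each demand point to its cheapest open site.
  S1→P5 12×2=24, S2→P3 13×6=78, S3→P4 20×5=100, S4→P5 7×7=49, S5→P4 14×3=42, S6→P4 20×6=120
  busing cost 413, fixed 137 → total 550.
Compare {P4, P5, P6}: busing cost 399 + fixed 152 = 551.
Compare {P3, P4, P5, P6}: busing cost 373 + fixed 179 = 552.
Compare {P4, P5}: busing cost 478 + fixed 110 = 588.
All other subsets cost ≥ 551. Minimum total cost: 550.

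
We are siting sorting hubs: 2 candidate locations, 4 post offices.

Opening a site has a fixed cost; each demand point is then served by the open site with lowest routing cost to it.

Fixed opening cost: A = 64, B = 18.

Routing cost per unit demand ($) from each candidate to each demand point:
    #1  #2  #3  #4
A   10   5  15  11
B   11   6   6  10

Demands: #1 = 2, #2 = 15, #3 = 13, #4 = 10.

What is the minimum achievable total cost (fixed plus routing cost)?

308

Open {B}: assign each demand point to its cheapest open site.
  #1→B 2×11=22, #2→B 15×6=90, #3→B 13×6=78, #4→B 10×10=100
  routing cost 290, fixed 18 → total 308.
Compare {A, B}: routing cost 273 + fixed 82 = 355.
Compare {A}: routing cost 400 + fixed 64 = 464.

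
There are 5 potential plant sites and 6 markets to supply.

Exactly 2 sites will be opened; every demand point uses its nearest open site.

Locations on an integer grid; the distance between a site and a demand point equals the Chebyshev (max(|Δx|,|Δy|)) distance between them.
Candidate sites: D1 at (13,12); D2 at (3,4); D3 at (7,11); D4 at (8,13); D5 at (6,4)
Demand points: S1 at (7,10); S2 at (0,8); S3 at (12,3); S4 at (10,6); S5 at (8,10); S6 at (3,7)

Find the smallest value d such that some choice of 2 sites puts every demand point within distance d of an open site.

6

Open {D1, D5}.
  Farthest demand point is S1 at distance 6 (to D1); all others are ≤ 6.
With {D2, D5} the worst case is 6.
With {D3, D5} the worst case is 6.
No size-2 selection achieves below 6.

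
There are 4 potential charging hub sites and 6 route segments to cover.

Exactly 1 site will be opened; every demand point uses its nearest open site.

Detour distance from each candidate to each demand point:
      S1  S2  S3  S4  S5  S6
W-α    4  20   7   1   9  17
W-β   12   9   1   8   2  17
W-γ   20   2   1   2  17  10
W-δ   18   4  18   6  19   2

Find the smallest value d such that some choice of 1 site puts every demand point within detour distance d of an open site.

17

Open {W-β}.
  Farthest demand point is S6 at detour distance 17 (to W-β); all others are ≤ 17.
With {W-δ} the worst case is 19.
With {W-α} the worst case is 20.
No size-1 selection achieves below 17.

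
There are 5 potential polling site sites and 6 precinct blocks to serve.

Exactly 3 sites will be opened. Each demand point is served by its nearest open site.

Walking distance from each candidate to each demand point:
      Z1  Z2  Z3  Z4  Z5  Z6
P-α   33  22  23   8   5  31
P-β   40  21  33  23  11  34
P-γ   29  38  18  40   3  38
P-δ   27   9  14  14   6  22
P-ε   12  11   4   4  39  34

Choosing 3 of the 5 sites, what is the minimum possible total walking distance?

54

Open {P-γ, P-δ, P-ε}.
  Z1→P-ε 12, Z2→P-δ 9, Z3→P-ε 4, Z4→P-ε 4, Z5→P-γ 3, Z6→P-δ 22  ⇒ total 54.
Compare {P-α, P-δ, P-ε}: total 56.
Compare {P-β, P-δ, P-ε}: total 57.
No size-3 selection does better; minimum is 54.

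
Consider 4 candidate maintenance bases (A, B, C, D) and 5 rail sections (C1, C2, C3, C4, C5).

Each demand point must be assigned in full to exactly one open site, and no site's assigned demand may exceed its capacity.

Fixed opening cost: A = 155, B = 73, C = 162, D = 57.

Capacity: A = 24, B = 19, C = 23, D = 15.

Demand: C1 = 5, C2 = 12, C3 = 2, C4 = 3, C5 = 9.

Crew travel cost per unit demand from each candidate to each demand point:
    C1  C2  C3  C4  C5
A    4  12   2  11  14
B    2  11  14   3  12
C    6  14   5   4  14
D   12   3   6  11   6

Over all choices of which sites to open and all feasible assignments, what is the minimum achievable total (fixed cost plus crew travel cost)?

305

Open {B, D}; cheapest assignment that respects the capacities:
  B (cap 19, load 17): C1, C4, C5 — cost 5×2 + 3×3 + 9×12 = 127
  D (cap 15, load 14): C2, C3 — cost 12×3 + 2×6 = 48
  Shipping 175, fixed 130 → total 305.
  Any other capacity-feasible assignment to {B, D} ships for at least 175.
Compare {A, D}: its best feasible assignment gives total 431.
Compare {C, D}: its best feasible assignment gives total 433.
Every other set of open sites that can feasibly serve all demand totals ≥ 431 even under its best assignment. Minimum: 305.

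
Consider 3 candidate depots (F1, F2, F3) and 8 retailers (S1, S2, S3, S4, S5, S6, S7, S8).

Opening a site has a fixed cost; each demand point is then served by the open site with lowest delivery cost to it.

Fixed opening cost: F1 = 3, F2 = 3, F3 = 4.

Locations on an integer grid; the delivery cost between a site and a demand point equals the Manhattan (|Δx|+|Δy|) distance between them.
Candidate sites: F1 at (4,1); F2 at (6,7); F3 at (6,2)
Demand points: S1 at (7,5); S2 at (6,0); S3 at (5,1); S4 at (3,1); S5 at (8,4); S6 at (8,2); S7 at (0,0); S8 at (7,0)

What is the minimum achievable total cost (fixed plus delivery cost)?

29

Open {F1, F3}: assign each demand point to its cheapest open site.
  S1→F3 4, S2→F3 2, S3→F1 1, S4→F1 1, S5→F3 4, S6→F3 2, S7→F1 5, S8→F3 3
  delivery cost 22, fixed 7 → total 29.
Compare {F1, F2, F3}: delivery cost 21 + fixed 10 = 31.
Compare {F3}: delivery cost 29 + fixed 4 = 33.
Compare {F1, F2}: delivery cost 27 + fixed 6 = 33.
All other subsets cost ≥ 31. Minimum total cost: 29.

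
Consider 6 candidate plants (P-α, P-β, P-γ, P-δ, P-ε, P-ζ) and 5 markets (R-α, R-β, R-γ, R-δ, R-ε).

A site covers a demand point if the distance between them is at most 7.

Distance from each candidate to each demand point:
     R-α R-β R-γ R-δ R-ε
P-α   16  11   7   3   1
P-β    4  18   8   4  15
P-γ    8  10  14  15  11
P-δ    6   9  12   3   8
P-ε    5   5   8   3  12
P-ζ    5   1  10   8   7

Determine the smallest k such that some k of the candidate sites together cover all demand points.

2

Coverage sets (demand points within 7 of each site):
  P-α: {R-γ, R-δ, R-ε}
  P-β: {R-α, R-δ}
  P-γ: {}
  P-δ: {R-α, R-δ}
  P-ε: {R-α, R-β, R-δ}
  P-ζ: {R-α, R-β, R-ε}
No single site covers all 5 demand points.
But {P-α, P-ε} covers everything, so the minimum is 2.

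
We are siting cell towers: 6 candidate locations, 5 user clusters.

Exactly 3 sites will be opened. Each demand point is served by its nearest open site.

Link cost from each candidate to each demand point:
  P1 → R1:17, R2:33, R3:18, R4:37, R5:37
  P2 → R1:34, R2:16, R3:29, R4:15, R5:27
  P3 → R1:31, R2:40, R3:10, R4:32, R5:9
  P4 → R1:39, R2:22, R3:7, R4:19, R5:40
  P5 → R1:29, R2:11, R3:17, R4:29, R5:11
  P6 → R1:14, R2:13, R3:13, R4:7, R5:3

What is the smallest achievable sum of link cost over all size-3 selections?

42

Open {P4, P5, P6}.
  R1→P6 14, R2→P5 11, R3→P4 7, R4→P6 7, R5→P6 3  ⇒ total 42.
Compare {P1, P4, P6}: total 44.
Compare {P2, P4, P6}: total 44.
No size-3 selection does better; minimum is 42.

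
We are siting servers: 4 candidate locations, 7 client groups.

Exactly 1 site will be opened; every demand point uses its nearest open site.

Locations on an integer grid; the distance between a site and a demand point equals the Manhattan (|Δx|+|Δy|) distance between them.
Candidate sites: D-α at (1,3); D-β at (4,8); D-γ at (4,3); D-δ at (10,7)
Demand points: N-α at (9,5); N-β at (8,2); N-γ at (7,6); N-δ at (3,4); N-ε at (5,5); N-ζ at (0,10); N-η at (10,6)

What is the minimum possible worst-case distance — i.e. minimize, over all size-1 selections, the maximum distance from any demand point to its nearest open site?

Open {D-β}.
  Farthest demand point is N-β at distance 10 (to D-β); all others are ≤ 10.
With {D-γ} the worst case is 11.
With {D-α} the worst case is 12.
No size-1 selection achieves below 10.

10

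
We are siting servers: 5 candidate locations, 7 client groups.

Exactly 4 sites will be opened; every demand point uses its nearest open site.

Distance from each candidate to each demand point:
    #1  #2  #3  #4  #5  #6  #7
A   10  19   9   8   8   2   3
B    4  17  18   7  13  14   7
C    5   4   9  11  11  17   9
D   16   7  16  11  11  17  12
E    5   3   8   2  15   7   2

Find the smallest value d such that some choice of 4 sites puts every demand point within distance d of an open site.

Open {A, B, C, E}.
  Farthest demand point is #3 at distance 8 (to E); all others are ≤ 8.
With {A, B, D, E} the worst case is 8.
With {A, C, D, E} the worst case is 8.
No size-4 selection achieves below 8.

8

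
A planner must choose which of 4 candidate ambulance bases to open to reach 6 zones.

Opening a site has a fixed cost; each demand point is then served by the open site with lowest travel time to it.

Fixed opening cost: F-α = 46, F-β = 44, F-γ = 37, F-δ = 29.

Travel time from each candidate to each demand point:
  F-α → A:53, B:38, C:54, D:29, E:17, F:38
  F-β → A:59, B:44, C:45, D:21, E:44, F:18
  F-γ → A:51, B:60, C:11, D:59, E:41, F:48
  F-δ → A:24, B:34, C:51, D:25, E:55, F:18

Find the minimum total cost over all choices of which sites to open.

Open {F-γ, F-δ}: assign each demand point to its cheapest open site.
  A→F-δ 24, B→F-δ 34, C→F-γ 11, D→F-δ 25, E→F-γ 41, F→F-δ 18
  travel time 153, fixed 66 → total 219.
Compare {F-δ}: travel time 207 + fixed 29 = 236.
Compare {F-α, F-γ, F-δ}: travel time 129 + fixed 112 = 241.
Compare {F-α, F-δ}: travel time 169 + fixed 75 = 244.
All other subsets cost ≥ 236. Minimum total cost: 219.

219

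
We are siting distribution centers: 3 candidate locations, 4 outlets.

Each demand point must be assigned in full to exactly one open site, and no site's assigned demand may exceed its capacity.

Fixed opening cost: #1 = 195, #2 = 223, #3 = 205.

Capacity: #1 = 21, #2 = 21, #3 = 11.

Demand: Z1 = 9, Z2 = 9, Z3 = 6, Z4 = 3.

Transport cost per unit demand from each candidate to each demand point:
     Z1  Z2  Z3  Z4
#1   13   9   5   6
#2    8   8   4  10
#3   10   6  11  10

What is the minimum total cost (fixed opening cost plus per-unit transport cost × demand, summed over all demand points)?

Open {#2, #3}; cheapest assignment that respects the capacities:
  #2 (cap 21, load 18): Z1, Z3, Z4 — cost 9×8 + 6×4 + 3×10 = 126
  #3 (cap 11, load 9): Z2 — cost 9×6 = 54
  Shipping 180, fixed 428 → total 608.
  Any other capacity-feasible assignment to {#2, #3} ships for at least 180.
Compare {#1, #2}: its best feasible assignment gives total 610.
Compare {#1, #3}: its best feasible assignment gives total 619.
Every other set of open sites that can feasibly serve all demand totals ≥ 610 even under its best assignment. Minimum: 608.

608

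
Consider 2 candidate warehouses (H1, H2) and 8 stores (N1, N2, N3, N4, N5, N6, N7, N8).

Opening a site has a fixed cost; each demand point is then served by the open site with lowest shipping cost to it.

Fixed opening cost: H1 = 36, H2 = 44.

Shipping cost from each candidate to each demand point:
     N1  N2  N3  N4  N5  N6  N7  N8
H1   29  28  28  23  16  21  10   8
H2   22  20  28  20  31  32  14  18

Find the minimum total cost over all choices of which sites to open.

199

Open {H1}: assign each demand point to its cheapest open site.
  N1→H1 29, N2→H1 28, N3→H1 28, N4→H1 23, N5→H1 16, N6→H1 21, N7→H1 10, N8→H1 8
  shipping cost 163, fixed 36 → total 199.
Compare {H1, H2}: shipping cost 145 + fixed 80 = 225.
Compare {H2}: shipping cost 185 + fixed 44 = 229.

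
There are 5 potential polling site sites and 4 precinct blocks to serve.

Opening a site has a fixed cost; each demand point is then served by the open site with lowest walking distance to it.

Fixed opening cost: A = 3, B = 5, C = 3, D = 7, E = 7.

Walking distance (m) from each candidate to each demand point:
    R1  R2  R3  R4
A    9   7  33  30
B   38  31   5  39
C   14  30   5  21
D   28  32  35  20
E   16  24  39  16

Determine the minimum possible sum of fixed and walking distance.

48

Open {A, C}: assign each demand point to its cheapest open site.
  R1→A 9, R2→A 7, R3→C 5, R4→C 21
  walking distance 42, fixed 6 → total 48.
Compare {A, C, E}: walking distance 37 + fixed 13 = 50.
Compare {A, B, E}: walking distance 37 + fixed 15 = 52.
Compare {A, B, C}: walking distance 42 + fixed 11 = 53.
All other subsets cost ≥ 50. Minimum total cost: 48.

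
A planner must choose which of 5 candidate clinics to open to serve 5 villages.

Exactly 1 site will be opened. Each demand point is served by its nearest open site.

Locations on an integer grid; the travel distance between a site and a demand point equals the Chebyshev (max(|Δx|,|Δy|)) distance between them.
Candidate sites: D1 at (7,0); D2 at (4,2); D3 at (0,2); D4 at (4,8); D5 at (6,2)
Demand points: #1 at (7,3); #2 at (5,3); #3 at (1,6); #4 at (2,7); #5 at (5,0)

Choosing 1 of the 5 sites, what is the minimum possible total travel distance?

14

Open {D5}.
  #1→D5 1, #2→D5 1, #3→D5 5, #4→D5 5, #5→D5 2  ⇒ total 14.
Compare {D2}: total 15.
Compare {D1}: total 21.
No size-1 selection does better; minimum is 14.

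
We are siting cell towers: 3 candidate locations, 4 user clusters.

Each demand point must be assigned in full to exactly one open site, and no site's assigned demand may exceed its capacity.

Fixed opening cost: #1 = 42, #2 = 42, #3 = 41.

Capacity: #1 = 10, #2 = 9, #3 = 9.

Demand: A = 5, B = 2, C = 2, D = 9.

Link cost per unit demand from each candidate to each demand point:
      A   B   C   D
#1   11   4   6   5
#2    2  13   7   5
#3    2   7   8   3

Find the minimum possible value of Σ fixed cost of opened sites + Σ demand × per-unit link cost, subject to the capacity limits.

160

Open {#2, #3}; cheapest assignment that respects the capacities:
  #2 (cap 9, load 9): A, B, C — cost 5×2 + 2×13 + 2×7 = 50
  #3 (cap 9, load 9): D — cost 9×3 = 27
  Shipping 77, fixed 83 → total 160.
  Any other capacity-feasible assignment to {#2, #3} ships for at least 77.
Compare {#1, #3}: its best feasible assignment gives total 168.
Compare {#1, #2}: its best feasible assignment gives total 179.
Every other set of open sites that can feasibly serve all demand totals ≥ 168 even under its best assignment. Minimum: 160.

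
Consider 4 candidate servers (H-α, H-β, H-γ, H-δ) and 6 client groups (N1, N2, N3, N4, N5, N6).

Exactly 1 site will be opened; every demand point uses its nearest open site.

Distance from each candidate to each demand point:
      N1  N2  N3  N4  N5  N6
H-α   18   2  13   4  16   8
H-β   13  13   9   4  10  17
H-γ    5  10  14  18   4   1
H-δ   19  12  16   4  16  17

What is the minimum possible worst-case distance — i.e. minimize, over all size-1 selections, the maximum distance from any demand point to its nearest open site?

Open {H-β}.
  Farthest demand point is N6 at distance 17 (to H-β); all others are ≤ 17.
With {H-α} the worst case is 18.
With {H-γ} the worst case is 18.
No size-1 selection achieves below 17.

17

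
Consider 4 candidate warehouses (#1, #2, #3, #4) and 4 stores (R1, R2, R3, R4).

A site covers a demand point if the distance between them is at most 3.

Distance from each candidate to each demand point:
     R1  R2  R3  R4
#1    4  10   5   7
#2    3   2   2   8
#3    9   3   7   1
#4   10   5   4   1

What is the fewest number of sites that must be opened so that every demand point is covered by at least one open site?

2

Coverage sets (demand points within 3 of each site):
  #1: {}
  #2: {R1, R2, R3}
  #3: {R2, R4}
  #4: {R4}
No single site covers all 4 demand points.
But {#2, #3} covers everything, so the minimum is 2.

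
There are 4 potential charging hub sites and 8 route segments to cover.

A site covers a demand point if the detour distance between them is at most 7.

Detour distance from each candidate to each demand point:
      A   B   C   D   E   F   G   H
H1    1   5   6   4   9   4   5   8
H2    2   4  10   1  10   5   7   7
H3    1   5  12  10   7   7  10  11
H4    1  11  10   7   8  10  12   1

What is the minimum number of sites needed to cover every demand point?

3

Coverage sets (demand points within 7 of each site):
  H1: {A, B, C, D, F, G}
  H2: {A, B, D, F, G, H}
  H3: {A, B, E, F}
  H4: {A, D, H}
No 2 sites suffice: every size-2 union leaves at least one demand point uncovered.
But {H1, H2, H3} covers everything, so the minimum is 3.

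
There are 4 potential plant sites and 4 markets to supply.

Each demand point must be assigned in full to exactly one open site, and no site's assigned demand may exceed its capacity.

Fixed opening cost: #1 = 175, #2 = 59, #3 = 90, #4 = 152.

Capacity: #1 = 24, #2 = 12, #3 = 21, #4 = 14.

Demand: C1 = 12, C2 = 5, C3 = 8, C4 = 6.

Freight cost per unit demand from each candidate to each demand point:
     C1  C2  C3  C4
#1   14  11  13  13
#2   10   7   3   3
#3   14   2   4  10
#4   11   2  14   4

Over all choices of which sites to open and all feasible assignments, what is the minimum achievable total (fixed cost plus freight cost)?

371

Open {#2, #3}; cheapest assignment that respects the capacities:
  #2 (cap 12, load 12): C1 — cost 12×10 = 120
  #3 (cap 21, load 19): C2, C3, C4 — cost 5×2 + 8×4 + 6×10 = 102
  Shipping 222, fixed 149 → total 371.
  Any other capacity-feasible assignment to {#2, #3} ships for at least 222.
Compare {#3, #4}: its best feasible assignment gives total 476.
Compare {#2, #3, #4}: its best feasible assignment gives total 487.
Every other set of open sites that can feasibly serve all demand totals ≥ 476 even under its best assignment. Minimum: 371.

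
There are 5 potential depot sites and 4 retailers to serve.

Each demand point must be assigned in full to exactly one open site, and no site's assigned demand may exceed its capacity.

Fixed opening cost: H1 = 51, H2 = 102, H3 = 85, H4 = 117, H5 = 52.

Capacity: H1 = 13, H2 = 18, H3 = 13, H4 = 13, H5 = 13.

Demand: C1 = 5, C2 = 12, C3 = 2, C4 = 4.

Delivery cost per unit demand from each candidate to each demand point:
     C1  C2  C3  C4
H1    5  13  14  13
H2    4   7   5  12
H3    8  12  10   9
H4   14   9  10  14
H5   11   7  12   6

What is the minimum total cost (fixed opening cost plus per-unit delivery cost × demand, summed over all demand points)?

292

Open {H1, H5}; cheapest assignment that respects the capacities:
  H1 (cap 13, load 11): C1, C3, C4 — cost 5×5 + 2×14 + 4×13 = 105
  H5 (cap 13, load 12): C2 — cost 12×7 = 84
  Shipping 189, fixed 103 → total 292.
  Any other capacity-feasible assignment to {H1, H5} ships for at least 189.
Compare {H2, H5}: its best feasible assignment gives total 306.
Compare {H3, H5}: its best feasible assignment gives total 317.
Every other set of open sites that can feasibly serve all demand totals ≥ 306 even under its best assignment. Minimum: 292.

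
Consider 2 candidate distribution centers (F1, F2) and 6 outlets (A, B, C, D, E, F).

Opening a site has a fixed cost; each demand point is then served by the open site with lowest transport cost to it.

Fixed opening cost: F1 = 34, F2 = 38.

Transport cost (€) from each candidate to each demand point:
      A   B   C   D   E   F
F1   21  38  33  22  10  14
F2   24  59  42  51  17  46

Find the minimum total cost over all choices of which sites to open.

Open {F1}: assign each demand point to its cheapest open site.
  A→F1 21, B→F1 38, C→F1 33, D→F1 22, E→F1 10, F→F1 14
  transport cost 138, fixed 34 → total 172.
Compare {F1, F2}: transport cost 138 + fixed 72 = 210.
Compare {F2}: transport cost 239 + fixed 38 = 277.

172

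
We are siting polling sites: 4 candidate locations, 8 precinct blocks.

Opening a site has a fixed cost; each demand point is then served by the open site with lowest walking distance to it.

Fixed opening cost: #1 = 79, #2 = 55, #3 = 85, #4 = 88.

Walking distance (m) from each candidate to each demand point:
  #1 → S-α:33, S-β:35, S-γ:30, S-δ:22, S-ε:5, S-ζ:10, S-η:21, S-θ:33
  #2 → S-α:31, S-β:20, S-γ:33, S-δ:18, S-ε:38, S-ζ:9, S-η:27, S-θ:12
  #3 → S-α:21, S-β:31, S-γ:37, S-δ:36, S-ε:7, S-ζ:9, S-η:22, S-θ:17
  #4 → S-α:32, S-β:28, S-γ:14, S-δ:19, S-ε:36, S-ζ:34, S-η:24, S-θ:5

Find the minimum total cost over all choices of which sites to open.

Open {#2}: assign each demand point to its cheapest open site.
  S-α→#2 31, S-β→#2 20, S-γ→#2 33, S-δ→#2 18, S-ε→#2 38, S-ζ→#2 9, S-η→#2 27, S-θ→#2 12
  walking distance 188, fixed 55 → total 243.
Compare {#3}: walking distance 180 + fixed 85 = 265.
Compare {#1}: walking distance 189 + fixed 79 = 268.
Compare {#4}: walking distance 192 + fixed 88 = 280.
All other subsets cost ≥ 265. Minimum total cost: 243.

243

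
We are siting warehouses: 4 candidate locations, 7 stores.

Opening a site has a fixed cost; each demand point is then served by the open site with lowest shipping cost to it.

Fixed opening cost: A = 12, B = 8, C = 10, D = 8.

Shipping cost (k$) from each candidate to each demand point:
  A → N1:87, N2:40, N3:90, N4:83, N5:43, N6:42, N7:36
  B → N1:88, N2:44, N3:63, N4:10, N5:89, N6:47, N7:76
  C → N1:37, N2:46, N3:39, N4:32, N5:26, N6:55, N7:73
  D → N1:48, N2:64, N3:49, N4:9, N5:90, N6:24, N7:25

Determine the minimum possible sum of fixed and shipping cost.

224

Open {C, D}: assign each demand point to its cheapest open site.
  N1→C 37, N2→C 46, N3→C 39, N4→D 9, N5→C 26, N6→D 24, N7→D 25
  shipping cost 206, fixed 18 → total 224.
Compare {A, C, D}: shipping cost 200 + fixed 30 = 230.
Compare {B, C, D}: shipping cost 204 + fixed 26 = 230.
Compare {A, B, C, D}: shipping cost 200 + fixed 38 = 238.
All other subsets cost ≥ 230. Minimum total cost: 224.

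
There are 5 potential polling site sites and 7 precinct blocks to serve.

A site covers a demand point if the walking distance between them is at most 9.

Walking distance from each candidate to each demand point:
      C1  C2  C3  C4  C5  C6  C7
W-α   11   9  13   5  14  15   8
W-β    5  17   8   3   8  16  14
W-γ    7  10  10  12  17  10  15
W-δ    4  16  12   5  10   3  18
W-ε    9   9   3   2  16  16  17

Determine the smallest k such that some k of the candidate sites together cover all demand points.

3

Coverage sets (demand points within 9 of each site):
  W-α: {C2, C4, C7}
  W-β: {C1, C3, C4, C5}
  W-γ: {C1}
  W-δ: {C1, C4, C6}
  W-ε: {C1, C2, C3, C4}
No 2 sites suffice: every size-2 union leaves at least one demand point uncovered.
But {W-α, W-β, W-δ} covers everything, so the minimum is 3.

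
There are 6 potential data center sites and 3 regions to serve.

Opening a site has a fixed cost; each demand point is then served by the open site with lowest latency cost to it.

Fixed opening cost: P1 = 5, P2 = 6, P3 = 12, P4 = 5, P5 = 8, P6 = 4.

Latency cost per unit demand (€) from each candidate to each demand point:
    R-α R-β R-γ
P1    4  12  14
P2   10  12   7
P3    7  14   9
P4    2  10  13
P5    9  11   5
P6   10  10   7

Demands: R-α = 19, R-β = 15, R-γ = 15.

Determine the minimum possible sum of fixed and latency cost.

276

Open {P4, P5}: assign each demand point to its cheapest open site.
  R-α→P4 19×2=38, R-β→P4 15×10=150, R-γ→P5 15×5=75
  latency cost 263, fixed 13 → total 276.
Compare {P4, P5, P6}: latency cost 263 + fixed 17 = 280.
Compare {P1, P4, P5}: latency cost 263 + fixed 18 = 281.
Compare {P2, P4, P5}: latency cost 263 + fixed 19 = 282.
All other subsets cost ≥ 280. Minimum total cost: 276.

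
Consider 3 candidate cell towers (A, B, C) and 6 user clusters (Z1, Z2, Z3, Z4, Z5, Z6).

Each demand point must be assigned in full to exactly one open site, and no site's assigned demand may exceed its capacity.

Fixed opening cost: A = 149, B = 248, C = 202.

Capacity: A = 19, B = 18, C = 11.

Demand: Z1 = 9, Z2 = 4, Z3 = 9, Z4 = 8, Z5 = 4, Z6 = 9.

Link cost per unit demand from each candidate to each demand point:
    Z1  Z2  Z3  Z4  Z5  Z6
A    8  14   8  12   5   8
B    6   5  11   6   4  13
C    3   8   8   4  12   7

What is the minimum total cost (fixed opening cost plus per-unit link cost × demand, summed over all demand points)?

854

Open {A, B, C}; cheapest assignment that respects the capacities:
  A (cap 19, load 18): Z3, Z6 — cost 9×8 + 9×8 = 144
  B (cap 18, load 16): Z2, Z4, Z5 — cost 4×5 + 8×6 + 4×4 = 84
  C (cap 11, load 9): Z1 — cost 9×3 = 27
  Shipping 255, fixed 599 → total 854.
  Any other capacity-feasible assignment to {A, B, C} ships for at least 255.
Total demand is 43 and no other set of sites has combined capacity ≥ 43, so {A, B, C} is the only feasible choice of open sites. Minimum: 854.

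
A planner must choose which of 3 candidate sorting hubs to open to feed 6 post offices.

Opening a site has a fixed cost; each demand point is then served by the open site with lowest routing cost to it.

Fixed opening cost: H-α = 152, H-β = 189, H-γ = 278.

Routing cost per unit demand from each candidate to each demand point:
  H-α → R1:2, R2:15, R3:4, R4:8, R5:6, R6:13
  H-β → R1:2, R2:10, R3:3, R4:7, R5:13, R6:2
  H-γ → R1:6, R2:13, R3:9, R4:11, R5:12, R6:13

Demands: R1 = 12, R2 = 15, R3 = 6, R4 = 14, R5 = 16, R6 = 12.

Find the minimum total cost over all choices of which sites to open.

Open {H-β}: assign each demand point to its cheapest open site.
  R1→H-β 12×2=24, R2→H-β 15×10=150, R3→H-β 6×3=18, R4→H-β 14×7=98, R5→H-β 16×13=208, R6→H-β 12×2=24
  routing cost 522, fixed 189 → total 711.
Compare {H-α, H-β}: routing cost 410 + fixed 341 = 751.
Compare {H-α}: routing cost 637 + fixed 152 = 789.
Compare {H-β, H-γ}: routing cost 506 + fixed 467 = 973.
All other subsets cost ≥ 751. Minimum total cost: 711.

711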